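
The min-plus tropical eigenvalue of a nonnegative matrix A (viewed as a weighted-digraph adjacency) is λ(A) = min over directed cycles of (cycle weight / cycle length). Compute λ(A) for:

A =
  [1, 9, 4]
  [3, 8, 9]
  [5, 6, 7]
λ(A) = 1

Enumerate directed cycles and compute their means (weight / length). Sample:
  cycle 0 → 0: weight = 1, length = 1, mean = 1/1 ≈ 1.000
  cycle 1 → 1: weight = 8, length = 1, mean = 8/1 ≈ 8.000
  cycle 2 → 2: weight = 7, length = 1, mean = 7/1 ≈ 7.000
  cycle 0 → 1 → 0: weight = 12, length = 2, mean = 12/2 ≈ 6.000
  cycle 0 → 2 → 0: weight = 9, length = 2, mean = 9/2 ≈ 4.500
  cycle 1 → 0 → 1: weight = 12, length = 2, mean = 12/2 ≈ 6.000
Minimum mean = 1.000, attained e.g. along the cycle 0 → 0 with weight 1 and length 1. So λ(A) = 1/1 = 1.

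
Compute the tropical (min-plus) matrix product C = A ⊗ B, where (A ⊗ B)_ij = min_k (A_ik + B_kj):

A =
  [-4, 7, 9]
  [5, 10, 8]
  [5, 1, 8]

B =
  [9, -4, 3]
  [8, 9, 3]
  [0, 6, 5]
A ⊗ B =
  [5, -8, -1]
  [8, 1, 8]
  [8, 1, 4]

Apply the min-plus product entry-by-entry:
  C[0][0] = min over k of (A[0][0] + B[0][0] = -4 + 9 = 5, A[0][1] + B[1][0] = 7 + 8 = 15, A[0][2] + B[2][0] = 9 + 0 = 9) = 5 (attained at k = 0)
  C[0][1] = min over k of (A[0][0] + B[0][1] = -4 + -4 = -8, A[0][1] + B[1][1] = 7 + 9 = 16, A[0][2] + B[2][1] = 9 + 6 = 15) = -8 (attained at k = 0)
  C[0][2] = min over k of (A[0][0] + B[0][2] = -4 + 3 = -1, A[0][1] + B[1][2] = 7 + 3 = 10, A[0][2] + B[2][2] = 9 + 5 = 14) = -1 (attained at k = 0)
  C[1][0] = min over k of (A[1][0] + B[0][0] = 5 + 9 = 14, A[1][1] + B[1][0] = 10 + 8 = 18, A[1][2] + B[2][0] = 8 + 0 = 8) = 8 (attained at k = 2)
  C[1][1] = min over k of (A[1][0] + B[0][1] = 5 + -4 = 1, A[1][1] + B[1][1] = 10 + 9 = 19, A[1][2] + B[2][1] = 8 + 6 = 14) = 1 (attained at k = 0)
  C[1][2] = min over k of (A[1][0] + B[0][2] = 5 + 3 = 8, A[1][1] + B[1][2] = 10 + 3 = 13, A[1][2] + B[2][2] = 8 + 5 = 13) = 8 (attained at k = 0)
  C[2][0] = min over k of (A[2][0] + B[0][0] = 5 + 9 = 14, A[2][1] + B[1][0] = 1 + 8 = 9, A[2][2] + B[2][0] = 8 + 0 = 8) = 8 (attained at k = 2)
  C[2][1] = min over k of (A[2][0] + B[0][1] = 5 + -4 = 1, A[2][1] + B[1][1] = 1 + 9 = 10, A[2][2] + B[2][1] = 8 + 6 = 14) = 1 (attained at k = 0)
  C[2][2] = min over k of (A[2][0] + B[0][2] = 5 + 3 = 8, A[2][1] + B[1][2] = 1 + 3 = 4, A[2][2] + B[2][2] = 8 + 5 = 13) = 4 (attained at k = 1)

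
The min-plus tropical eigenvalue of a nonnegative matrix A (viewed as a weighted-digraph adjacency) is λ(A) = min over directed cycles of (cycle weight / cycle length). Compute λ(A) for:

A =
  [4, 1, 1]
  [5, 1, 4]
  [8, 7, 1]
λ(A) = 1

Enumerate directed cycles and compute their means (weight / length). Sample:
  cycle 0 → 0: weight = 4, length = 1, mean = 4/1 ≈ 4.000
  cycle 1 → 1: weight = 1, length = 1, mean = 1/1 ≈ 1.000
  cycle 2 → 2: weight = 1, length = 1, mean = 1/1 ≈ 1.000
  cycle 0 → 1 → 0: weight = 6, length = 2, mean = 6/2 ≈ 3.000
  cycle 0 → 2 → 0: weight = 9, length = 2, mean = 9/2 ≈ 4.500
  cycle 1 → 0 → 1: weight = 6, length = 2, mean = 6/2 ≈ 3.000
Minimum mean = 1.000, attained e.g. along the cycle 1 → 1 with weight 1 and length 1. So λ(A) = 1/1 = 1.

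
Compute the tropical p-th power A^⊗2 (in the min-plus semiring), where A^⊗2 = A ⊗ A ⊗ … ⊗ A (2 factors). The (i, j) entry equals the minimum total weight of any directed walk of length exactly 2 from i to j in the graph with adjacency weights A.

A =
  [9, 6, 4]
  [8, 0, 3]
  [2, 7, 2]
A^⊗2 =
  [6, 6, 6]
  [5, 0, 3]
  [4, 7, 4]

Each entry (A^⊗2)_ij equals the minimum over all length-2 walks i = v_0 → v_1 → … → v_2 = j of Σ_t A[v_t][v_{t+1}]. For example, for (i, j) = (0, 2) we minimise over 3 possible intermediate vertex sequences; the minimum is 6, attained along the walk 0 → 2 → 2.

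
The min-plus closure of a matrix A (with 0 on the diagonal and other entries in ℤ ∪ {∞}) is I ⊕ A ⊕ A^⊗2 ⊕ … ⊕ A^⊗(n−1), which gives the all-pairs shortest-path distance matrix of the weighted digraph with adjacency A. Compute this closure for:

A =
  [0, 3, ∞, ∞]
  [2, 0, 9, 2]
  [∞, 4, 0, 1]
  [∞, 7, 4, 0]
Closure =
  [0, 3, 9, 5]
  [2, 0, 6, 2]
  [6, 4, 0, 1]
  [9, 7, 4, 0]

This is the Floyd-Warshall all-pairs shortest-path computation. For each intermediate vertex k = 0, 1, …, 3, update dist[i][j] ← min(dist[i][j], dist[i][k] + dist[k][j]). The final matrix gives, for each (i, j), the minimum total weight of any directed path from i to j (possibly empty when i = j).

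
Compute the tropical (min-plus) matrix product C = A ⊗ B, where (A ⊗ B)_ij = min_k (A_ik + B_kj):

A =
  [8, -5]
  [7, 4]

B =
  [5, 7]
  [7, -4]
A ⊗ B =
  [2, -9]
  [11, 0]

Apply the min-plus product entry-by-entry:
  C[0][0] = min over k of (A[0][0] + B[0][0] = 8 + 5 = 13, A[0][1] + B[1][0] = -5 + 7 = 2) = 2 (attained at k = 1)
  C[0][1] = min over k of (A[0][0] + B[0][1] = 8 + 7 = 15, A[0][1] + B[1][1] = -5 + -4 = -9) = -9 (attained at k = 1)
  C[1][0] = min over k of (A[1][0] + B[0][0] = 7 + 5 = 12, A[1][1] + B[1][0] = 4 + 7 = 11) = 11 (attained at k = 1)
  C[1][1] = min over k of (A[1][0] + B[0][1] = 7 + 7 = 14, A[1][1] + B[1][1] = 4 + -4 = 0) = 0 (attained at k = 1)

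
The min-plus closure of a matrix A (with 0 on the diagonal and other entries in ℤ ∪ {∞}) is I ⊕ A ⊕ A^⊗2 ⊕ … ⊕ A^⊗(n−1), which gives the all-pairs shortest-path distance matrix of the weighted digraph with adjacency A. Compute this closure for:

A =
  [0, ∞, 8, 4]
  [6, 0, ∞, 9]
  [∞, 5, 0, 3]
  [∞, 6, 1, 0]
Closure =
  [0, 10, 5, 4]
  [6, 0, 10, 9]
  [11, 5, 0, 3]
  [12, 6, 1, 0]

This is the Floyd-Warshall all-pairs shortest-path computation. For each intermediate vertex k = 0, 1, …, 3, update dist[i][j] ← min(dist[i][j], dist[i][k] + dist[k][j]). The final matrix gives, for each (i, j), the minimum total weight of any directed path from i to j (possibly empty when i = j).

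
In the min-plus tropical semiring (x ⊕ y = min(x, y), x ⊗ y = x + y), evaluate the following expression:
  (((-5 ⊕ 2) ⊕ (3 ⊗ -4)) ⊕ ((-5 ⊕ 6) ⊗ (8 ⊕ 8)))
(((-5 ⊕ 2) ⊕ (3 ⊗ -4)) ⊕ ((-5 ⊕ 6) ⊗ (8 ⊕ 8))) = -5

Expand innermost to outermost. Recall ⊕ takes the minimum of its arguments and ⊗ takes their sum. Working out the expression (((-5 ⊕ 2) ⊕ (3 ⊗ -4)) ⊕ ((-5 ⊕ 6) ⊗ (8 ⊕ 8))) gives -5.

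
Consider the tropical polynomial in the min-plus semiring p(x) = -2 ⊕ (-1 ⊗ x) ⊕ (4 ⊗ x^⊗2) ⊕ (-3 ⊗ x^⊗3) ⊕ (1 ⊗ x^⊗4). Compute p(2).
p(2) = -2

A tropical monomial a ⊗ x^⊗i evaluates to a + i · x. Evaluating each term at x = 2:
  Term 0 contributes -2 + 0 · 2 = -2
  Term 1 contributes -1 + 1 · 2 = 1
  Term 2 contributes 4 + 2 · 2 = 8
  Term 3 contributes -3 + 3 · 2 = 3
  Term 4 contributes 1 + 4 · 2 = 9
p(2) = ⊕ of these = min[-2, 1, 8, 3, 9] = -2.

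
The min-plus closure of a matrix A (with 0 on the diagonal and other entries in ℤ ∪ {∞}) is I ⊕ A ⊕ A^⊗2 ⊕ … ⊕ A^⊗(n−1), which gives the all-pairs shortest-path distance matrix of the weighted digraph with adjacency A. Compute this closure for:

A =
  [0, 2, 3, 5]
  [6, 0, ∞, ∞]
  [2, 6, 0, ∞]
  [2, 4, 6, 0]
Closure =
  [0, 2, 3, 5]
  [6, 0, 9, 11]
  [2, 4, 0, 7]
  [2, 4, 5, 0]

This is the Floyd-Warshall all-pairs shortest-path computation. For each intermediate vertex k = 0, 1, …, 3, update dist[i][j] ← min(dist[i][j], dist[i][k] + dist[k][j]). The final matrix gives, for each (i, j), the minimum total weight of any directed path from i to j (possibly empty when i = j).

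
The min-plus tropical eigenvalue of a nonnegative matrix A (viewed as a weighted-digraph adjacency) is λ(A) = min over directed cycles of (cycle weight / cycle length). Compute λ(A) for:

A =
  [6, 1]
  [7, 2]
λ(A) = 2

Enumerate directed cycles and compute their means (weight / length). Sample:
  cycle 0 → 0: weight = 6, length = 1, mean = 6/1 ≈ 6.000
  cycle 1 → 1: weight = 2, length = 1, mean = 2/1 ≈ 2.000
  cycle 0 → 1 → 0: weight = 8, length = 2, mean = 8/2 ≈ 4.000
  cycle 1 → 0 → 1: weight = 8, length = 2, mean = 8/2 ≈ 4.000
Minimum mean = 2.000, attained e.g. along the cycle 1 → 1 with weight 2 and length 1. So λ(A) = 2/1 = 2.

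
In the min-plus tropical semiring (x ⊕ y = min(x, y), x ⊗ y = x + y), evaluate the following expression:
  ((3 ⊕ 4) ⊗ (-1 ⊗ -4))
((3 ⊕ 4) ⊗ (-1 ⊗ -4)) = -2

Expand innermost to outermost. Recall ⊕ takes the minimum of its arguments and ⊗ takes their sum. Working out the expression ((3 ⊕ 4) ⊗ (-1 ⊗ -4)) gives -2.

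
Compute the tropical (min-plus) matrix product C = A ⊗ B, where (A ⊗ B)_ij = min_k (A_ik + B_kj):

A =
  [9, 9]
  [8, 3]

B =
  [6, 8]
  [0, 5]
A ⊗ B =
  [9, 14]
  [3, 8]

Apply the min-plus product entry-by-entry:
  C[0][0] = min over k of (A[0][0] + B[0][0] = 9 + 6 = 15, A[0][1] + B[1][0] = 9 + 0 = 9) = 9 (attained at k = 1)
  C[0][1] = min over k of (A[0][0] + B[0][1] = 9 + 8 = 17, A[0][1] + B[1][1] = 9 + 5 = 14) = 14 (attained at k = 1)
  C[1][0] = min over k of (A[1][0] + B[0][0] = 8 + 6 = 14, A[1][1] + B[1][0] = 3 + 0 = 3) = 3 (attained at k = 1)
  C[1][1] = min over k of (A[1][0] + B[0][1] = 8 + 8 = 16, A[1][1] + B[1][1] = 3 + 5 = 8) = 8 (attained at k = 1)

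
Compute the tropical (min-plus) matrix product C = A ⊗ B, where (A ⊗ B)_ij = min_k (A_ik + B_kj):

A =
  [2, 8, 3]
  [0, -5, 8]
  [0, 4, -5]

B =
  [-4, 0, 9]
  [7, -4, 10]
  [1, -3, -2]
A ⊗ B =
  [-2, 0, 1]
  [-4, -9, 5]
  [-4, -8, -7]

Apply the min-plus product entry-by-entry:
  C[0][0] = min over k of (A[0][0] + B[0][0] = 2 + -4 = -2, A[0][1] + B[1][0] = 8 + 7 = 15, A[0][2] + B[2][0] = 3 + 1 = 4) = -2 (attained at k = 0)
  C[0][1] = min over k of (A[0][0] + B[0][1] = 2 + 0 = 2, A[0][1] + B[1][1] = 8 + -4 = 4, A[0][2] + B[2][1] = 3 + -3 = 0) = 0 (attained at k = 2)
  C[0][2] = min over k of (A[0][0] + B[0][2] = 2 + 9 = 11, A[0][1] + B[1][2] = 8 + 10 = 18, A[0][2] + B[2][2] = 3 + -2 = 1) = 1 (attained at k = 2)
  C[1][0] = min over k of (A[1][0] + B[0][0] = 0 + -4 = -4, A[1][1] + B[1][0] = -5 + 7 = 2, A[1][2] + B[2][0] = 8 + 1 = 9) = -4 (attained at k = 0)
  C[1][1] = min over k of (A[1][0] + B[0][1] = 0 + 0 = 0, A[1][1] + B[1][1] = -5 + -4 = -9, A[1][2] + B[2][1] = 8 + -3 = 5) = -9 (attained at k = 1)
  C[1][2] = min over k of (A[1][0] + B[0][2] = 0 + 9 = 9, A[1][1] + B[1][2] = -5 + 10 = 5, A[1][2] + B[2][2] = 8 + -2 = 6) = 5 (attained at k = 1)
  C[2][0] = min over k of (A[2][0] + B[0][0] = 0 + -4 = -4, A[2][1] + B[1][0] = 4 + 7 = 11, A[2][2] + B[2][0] = -5 + 1 = -4) = -4 (attained at k = 0)
  C[2][1] = min over k of (A[2][0] + B[0][1] = 0 + 0 = 0, A[2][1] + B[1][1] = 4 + -4 = 0, A[2][2] + B[2][1] = -5 + -3 = -8) = -8 (attained at k = 2)
  C[2][2] = min over k of (A[2][0] + B[0][2] = 0 + 9 = 9, A[2][1] + B[1][2] = 4 + 10 = 14, A[2][2] + B[2][2] = -5 + -2 = -7) = -7 (attained at k = 2)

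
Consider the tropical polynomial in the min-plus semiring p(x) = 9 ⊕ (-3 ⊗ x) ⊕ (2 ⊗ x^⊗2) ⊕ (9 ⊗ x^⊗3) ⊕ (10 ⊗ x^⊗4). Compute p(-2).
p(-2) = -5

A tropical monomial a ⊗ x^⊗i evaluates to a + i · x. Evaluating each term at x = -2:
  Term 0 contributes 9 + 0 · -2 = 9
  Term 1 contributes -3 + 1 · -2 = -5
  Term 2 contributes 2 + 2 · -2 = -2
  Term 3 contributes 9 + 3 · -2 = 3
  Term 4 contributes 10 + 4 · -2 = 2
p(-2) = ⊕ of these = min[9, -5, -2, 3, 2] = -5.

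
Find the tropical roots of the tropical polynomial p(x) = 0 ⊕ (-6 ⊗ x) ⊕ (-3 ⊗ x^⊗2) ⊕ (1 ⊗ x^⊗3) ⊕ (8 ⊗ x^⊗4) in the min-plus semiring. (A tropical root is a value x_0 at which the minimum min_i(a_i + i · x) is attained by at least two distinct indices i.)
Roots: {-7, -4, -3, 6}

Each tropical root is a break point of the lower envelope of the lines y = a_i + i · x (there are 5 lines, with slopes 0, 1, ..., 4). Only the lines that attain the minimum somewhere contribute to roots; other lines are dominated. Here the surviving (envelope) indices are i = 4, i = 3, i = 2, i = 1, i = 0.
Intersections between consecutive envelope lines give the roots: for adjacent envelope indices i < j the intersection is x = (a_i − a_j) / (j − i). Reading off the sorted break points: {-7, -4, -3, 6}.
Verification: at each break x_0, at least two indices attain the minimum of min_i(a_i + i · x_0).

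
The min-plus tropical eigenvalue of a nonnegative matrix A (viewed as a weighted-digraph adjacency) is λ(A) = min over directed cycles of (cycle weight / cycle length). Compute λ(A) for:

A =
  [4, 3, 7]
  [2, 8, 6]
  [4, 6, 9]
λ(A) = 5/2

Enumerate directed cycles and compute their means (weight / length). Sample:
  cycle 0 → 0: weight = 4, length = 1, mean = 4/1 ≈ 4.000
  cycle 1 → 1: weight = 8, length = 1, mean = 8/1 ≈ 8.000
  cycle 2 → 2: weight = 9, length = 1, mean = 9/1 ≈ 9.000
  cycle 0 → 1 → 0: weight = 5, length = 2, mean = 5/2 ≈ 2.500
  cycle 0 → 2 → 0: weight = 11, length = 2, mean = 11/2 ≈ 5.500
  cycle 1 → 0 → 1: weight = 5, length = 2, mean = 5/2 ≈ 2.500
Minimum mean = 2.500, attained e.g. along the cycle 0 → 1 → 0 with weight 5 and length 2. So λ(A) = 5/2 = 5/2.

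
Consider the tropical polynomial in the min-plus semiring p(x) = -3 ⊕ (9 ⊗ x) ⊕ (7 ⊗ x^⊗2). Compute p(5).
p(5) = -3

A tropical monomial a ⊗ x^⊗i evaluates to a + i · x. Evaluating each term at x = 5:
  Term 0 contributes -3 + 0 · 5 = -3
  Term 1 contributes 9 + 1 · 5 = 14
  Term 2 contributes 7 + 2 · 5 = 17
p(5) = ⊕ of these = min[-3, 14, 17] = -3.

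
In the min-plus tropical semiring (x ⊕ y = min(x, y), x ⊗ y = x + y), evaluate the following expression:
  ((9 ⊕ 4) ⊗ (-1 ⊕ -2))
((9 ⊕ 4) ⊗ (-1 ⊕ -2)) = 2

Expand innermost to outermost. Recall ⊕ takes the minimum of its arguments and ⊗ takes their sum. Working out the expression ((9 ⊕ 4) ⊗ (-1 ⊕ -2)) gives 2.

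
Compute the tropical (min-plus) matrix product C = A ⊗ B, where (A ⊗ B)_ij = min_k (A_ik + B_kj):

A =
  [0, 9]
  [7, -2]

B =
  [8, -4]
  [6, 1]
A ⊗ B =
  [8, -4]
  [4, -1]

Apply the min-plus product entry-by-entry:
  C[0][0] = min over k of (A[0][0] + B[0][0] = 0 + 8 = 8, A[0][1] + B[1][0] = 9 + 6 = 15) = 8 (attained at k = 0)
  C[0][1] = min over k of (A[0][0] + B[0][1] = 0 + -4 = -4, A[0][1] + B[1][1] = 9 + 1 = 10) = -4 (attained at k = 0)
  C[1][0] = min over k of (A[1][0] + B[0][0] = 7 + 8 = 15, A[1][1] + B[1][0] = -2 + 6 = 4) = 4 (attained at k = 1)
  C[1][1] = min over k of (A[1][0] + B[0][1] = 7 + -4 = 3, A[1][1] + B[1][1] = -2 + 1 = -1) = -1 (attained at k = 1)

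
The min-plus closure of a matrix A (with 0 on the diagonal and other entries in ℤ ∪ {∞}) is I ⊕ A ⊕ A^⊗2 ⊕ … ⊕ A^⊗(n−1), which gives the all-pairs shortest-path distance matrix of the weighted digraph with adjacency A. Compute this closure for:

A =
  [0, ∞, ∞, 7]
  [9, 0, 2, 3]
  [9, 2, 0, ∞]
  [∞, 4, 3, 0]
Closure =
  [0, 11, 10, 7]
  [9, 0, 2, 3]
  [9, 2, 0, 5]
  [12, 4, 3, 0]

This is the Floyd-Warshall all-pairs shortest-path computation. For each intermediate vertex k = 0, 1, …, 3, update dist[i][j] ← min(dist[i][j], dist[i][k] + dist[k][j]). The final matrix gives, for each (i, j), the minimum total weight of any directed path from i to j (possibly empty when i = j).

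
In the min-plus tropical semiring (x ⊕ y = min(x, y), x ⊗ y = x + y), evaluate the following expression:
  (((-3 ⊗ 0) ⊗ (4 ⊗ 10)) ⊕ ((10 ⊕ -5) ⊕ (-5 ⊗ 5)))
(((-3 ⊗ 0) ⊗ (4 ⊗ 10)) ⊕ ((10 ⊕ -5) ⊕ (-5 ⊗ 5))) = -5

Expand innermost to outermost. Recall ⊕ takes the minimum of its arguments and ⊗ takes their sum. Working out the expression (((-3 ⊗ 0) ⊗ (4 ⊗ 10)) ⊕ ((10 ⊕ -5) ⊕ (-5 ⊗ 5))) gives -5.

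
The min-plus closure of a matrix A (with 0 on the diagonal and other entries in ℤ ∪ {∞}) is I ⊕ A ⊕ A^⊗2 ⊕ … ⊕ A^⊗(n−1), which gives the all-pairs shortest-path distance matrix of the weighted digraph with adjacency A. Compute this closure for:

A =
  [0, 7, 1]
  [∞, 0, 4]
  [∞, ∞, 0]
Closure =
  [0, 7, 1]
  [∞, 0, 4]
  [∞, ∞, 0]

This is the Floyd-Warshall all-pairs shortest-path computation. For each intermediate vertex k = 0, 1, …, 2, update dist[i][j] ← min(dist[i][j], dist[i][k] + dist[k][j]). The final matrix gives, for each (i, j), the minimum total weight of any directed path from i to j (possibly empty when i = j).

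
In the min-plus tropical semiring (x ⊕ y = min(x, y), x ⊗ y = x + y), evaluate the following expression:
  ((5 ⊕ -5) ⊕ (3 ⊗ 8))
((5 ⊕ -5) ⊕ (3 ⊗ 8)) = -5

Expand innermost to outermost. Recall ⊕ takes the minimum of its arguments and ⊗ takes their sum. Working out the expression ((5 ⊕ -5) ⊕ (3 ⊗ 8)) gives -5.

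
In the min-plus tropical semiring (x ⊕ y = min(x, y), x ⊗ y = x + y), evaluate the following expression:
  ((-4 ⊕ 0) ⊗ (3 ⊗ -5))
((-4 ⊕ 0) ⊗ (3 ⊗ -5)) = -6

Expand innermost to outermost. Recall ⊕ takes the minimum of its arguments and ⊗ takes their sum. Working out the expression ((-4 ⊕ 0) ⊗ (3 ⊗ -5)) gives -6.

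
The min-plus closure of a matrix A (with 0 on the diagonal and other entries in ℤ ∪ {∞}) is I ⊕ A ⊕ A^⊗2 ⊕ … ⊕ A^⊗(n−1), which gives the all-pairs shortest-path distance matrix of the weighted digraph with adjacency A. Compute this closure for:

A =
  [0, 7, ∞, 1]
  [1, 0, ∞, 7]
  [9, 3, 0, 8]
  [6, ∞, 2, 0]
Closure =
  [0, 6, 3, 1]
  [1, 0, 4, 2]
  [4, 3, 0, 5]
  [6, 5, 2, 0]

This is the Floyd-Warshall all-pairs shortest-path computation. For each intermediate vertex k = 0, 1, …, 3, update dist[i][j] ← min(dist[i][j], dist[i][k] + dist[k][j]). The final matrix gives, for each (i, j), the minimum total weight of any directed path from i to j (possibly empty when i = j).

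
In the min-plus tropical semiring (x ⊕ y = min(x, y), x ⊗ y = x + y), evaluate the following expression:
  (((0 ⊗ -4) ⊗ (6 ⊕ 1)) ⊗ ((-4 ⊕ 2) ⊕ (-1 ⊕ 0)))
(((0 ⊗ -4) ⊗ (6 ⊕ 1)) ⊗ ((-4 ⊕ 2) ⊕ (-1 ⊕ 0))) = -7

Expand innermost to outermost. Recall ⊕ takes the minimum of its arguments and ⊗ takes their sum. Working out the expression (((0 ⊗ -4) ⊗ (6 ⊕ 1)) ⊗ ((-4 ⊕ 2) ⊕ (-1 ⊕ 0))) gives -7.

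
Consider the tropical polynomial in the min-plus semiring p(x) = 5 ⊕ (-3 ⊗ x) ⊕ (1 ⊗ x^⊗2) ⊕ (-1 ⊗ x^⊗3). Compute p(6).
p(6) = 3

A tropical monomial a ⊗ x^⊗i evaluates to a + i · x. Evaluating each term at x = 6:
  Term 0 contributes 5 + 0 · 6 = 5
  Term 1 contributes -3 + 1 · 6 = 3
  Term 2 contributes 1 + 2 · 6 = 13
  Term 3 contributes -1 + 3 · 6 = 17
p(6) = ⊕ of these = min[5, 3, 13, 17] = 3.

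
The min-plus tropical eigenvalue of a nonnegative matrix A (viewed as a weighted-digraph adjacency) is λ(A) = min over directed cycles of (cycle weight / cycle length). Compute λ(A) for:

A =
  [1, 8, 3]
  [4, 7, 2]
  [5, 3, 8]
λ(A) = 1

Enumerate directed cycles and compute their means (weight / length). Sample:
  cycle 0 → 0: weight = 1, length = 1, mean = 1/1 ≈ 1.000
  cycle 1 → 1: weight = 7, length = 1, mean = 7/1 ≈ 7.000
  cycle 2 → 2: weight = 8, length = 1, mean = 8/1 ≈ 8.000
  cycle 0 → 1 → 0: weight = 12, length = 2, mean = 12/2 ≈ 6.000
  cycle 0 → 2 → 0: weight = 8, length = 2, mean = 8/2 ≈ 4.000
  cycle 1 → 0 → 1: weight = 12, length = 2, mean = 12/2 ≈ 6.000
Minimum mean = 1.000, attained e.g. along the cycle 0 → 0 with weight 1 and length 1. So λ(A) = 1/1 = 1.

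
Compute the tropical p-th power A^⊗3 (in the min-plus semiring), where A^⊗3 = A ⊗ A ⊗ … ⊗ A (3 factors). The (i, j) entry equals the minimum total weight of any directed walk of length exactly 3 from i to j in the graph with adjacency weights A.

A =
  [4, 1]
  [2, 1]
A^⊗3 =
  [4, 3]
  [4, 3]

Each entry (A^⊗3)_ij equals the minimum over all length-3 walks i = v_0 → v_1 → … → v_3 = j of Σ_t A[v_t][v_{t+1}]. For example, for (i, j) = (0, 1) we minimise over 4 possible intermediate vertex sequences; the minimum is 3, attained along the walk 0 → 1 → 1 → 1.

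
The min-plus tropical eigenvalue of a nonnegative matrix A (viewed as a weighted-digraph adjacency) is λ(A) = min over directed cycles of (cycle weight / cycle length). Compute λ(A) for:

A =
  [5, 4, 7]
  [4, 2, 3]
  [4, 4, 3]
λ(A) = 2

Enumerate directed cycles and compute their means (weight / length). Sample:
  cycle 0 → 0: weight = 5, length = 1, mean = 5/1 ≈ 5.000
  cycle 1 → 1: weight = 2, length = 1, mean = 2/1 ≈ 2.000
  cycle 2 → 2: weight = 3, length = 1, mean = 3/1 ≈ 3.000
  cycle 0 → 1 → 0: weight = 8, length = 2, mean = 8/2 ≈ 4.000
  cycle 0 → 2 → 0: weight = 11, length = 2, mean = 11/2 ≈ 5.500
  cycle 1 → 0 → 1: weight = 8, length = 2, mean = 8/2 ≈ 4.000
Minimum mean = 2.000, attained e.g. along the cycle 1 → 1 with weight 2 and length 1. So λ(A) = 2/1 = 2.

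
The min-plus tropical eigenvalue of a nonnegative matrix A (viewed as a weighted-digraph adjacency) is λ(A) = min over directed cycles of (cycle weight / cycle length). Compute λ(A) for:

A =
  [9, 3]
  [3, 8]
λ(A) = 3

Enumerate directed cycles and compute their means (weight / length). Sample:
  cycle 0 → 0: weight = 9, length = 1, mean = 9/1 ≈ 9.000
  cycle 1 → 1: weight = 8, length = 1, mean = 8/1 ≈ 8.000
  cycle 0 → 1 → 0: weight = 6, length = 2, mean = 6/2 ≈ 3.000
  cycle 1 → 0 → 1: weight = 6, length = 2, mean = 6/2 ≈ 3.000
Minimum mean = 3.000, attained e.g. along the cycle 0 → 1 → 0 with weight 6 and length 2. So λ(A) = 6/2 = 3.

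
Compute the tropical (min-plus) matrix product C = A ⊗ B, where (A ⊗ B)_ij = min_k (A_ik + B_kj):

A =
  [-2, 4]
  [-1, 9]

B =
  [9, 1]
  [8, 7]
A ⊗ B =
  [7, -1]
  [8, 0]

Apply the min-plus product entry-by-entry:
  C[0][0] = min over k of (A[0][0] + B[0][0] = -2 + 9 = 7, A[0][1] + B[1][0] = 4 + 8 = 12) = 7 (attained at k = 0)
  C[0][1] = min over k of (A[0][0] + B[0][1] = -2 + 1 = -1, A[0][1] + B[1][1] = 4 + 7 = 11) = -1 (attained at k = 0)
  C[1][0] = min over k of (A[1][0] + B[0][0] = -1 + 9 = 8, A[1][1] + B[1][0] = 9 + 8 = 17) = 8 (attained at k = 0)
  C[1][1] = min over k of (A[1][0] + B[0][1] = -1 + 1 = 0, A[1][1] + B[1][1] = 9 + 7 = 16) = 0 (attained at k = 0)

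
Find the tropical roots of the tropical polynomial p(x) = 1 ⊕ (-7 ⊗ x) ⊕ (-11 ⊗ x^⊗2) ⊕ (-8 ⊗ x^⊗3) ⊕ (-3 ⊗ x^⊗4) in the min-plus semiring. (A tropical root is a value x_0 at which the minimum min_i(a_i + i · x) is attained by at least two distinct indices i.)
Roots: {-5, -3, 4, 8}

Each tropical root is a break point of the lower envelope of the lines y = a_i + i · x (there are 5 lines, with slopes 0, 1, ..., 4). Only the lines that attain the minimum somewhere contribute to roots; other lines are dominated. Here the surviving (envelope) indices are i = 4, i = 3, i = 2, i = 1, i = 0.
Intersections between consecutive envelope lines give the roots: for adjacent envelope indices i < j the intersection is x = (a_i − a_j) / (j − i). Reading off the sorted break points: {-5, -3, 4, 8}.
Verification: at each break x_0, at least two indices attain the minimum of min_i(a_i + i · x_0).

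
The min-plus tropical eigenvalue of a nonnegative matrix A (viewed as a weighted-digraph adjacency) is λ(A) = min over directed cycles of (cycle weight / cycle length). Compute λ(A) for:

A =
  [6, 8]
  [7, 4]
λ(A) = 4

Enumerate directed cycles and compute their means (weight / length). Sample:
  cycle 0 → 0: weight = 6, length = 1, mean = 6/1 ≈ 6.000
  cycle 1 → 1: weight = 4, length = 1, mean = 4/1 ≈ 4.000
  cycle 0 → 1 → 0: weight = 15, length = 2, mean = 15/2 ≈ 7.500
  cycle 1 → 0 → 1: weight = 15, length = 2, mean = 15/2 ≈ 7.500
Minimum mean = 4.000, attained e.g. along the cycle 1 → 1 with weight 4 and length 1. So λ(A) = 4/1 = 4.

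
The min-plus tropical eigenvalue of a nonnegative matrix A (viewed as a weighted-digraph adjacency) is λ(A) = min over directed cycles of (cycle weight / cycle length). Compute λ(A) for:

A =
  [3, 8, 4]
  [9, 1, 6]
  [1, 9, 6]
λ(A) = 1

Enumerate directed cycles and compute their means (weight / length). Sample:
  cycle 0 → 0: weight = 3, length = 1, mean = 3/1 ≈ 3.000
  cycle 1 → 1: weight = 1, length = 1, mean = 1/1 ≈ 1.000
  cycle 2 → 2: weight = 6, length = 1, mean = 6/1 ≈ 6.000
  cycle 0 → 1 → 0: weight = 17, length = 2, mean = 17/2 ≈ 8.500
  cycle 0 → 2 → 0: weight = 5, length = 2, mean = 5/2 ≈ 2.500
  cycle 1 → 0 → 1: weight = 17, length = 2, mean = 17/2 ≈ 8.500
Minimum mean = 1.000, attained e.g. along the cycle 1 → 1 with weight 1 and length 1. So λ(A) = 1/1 = 1.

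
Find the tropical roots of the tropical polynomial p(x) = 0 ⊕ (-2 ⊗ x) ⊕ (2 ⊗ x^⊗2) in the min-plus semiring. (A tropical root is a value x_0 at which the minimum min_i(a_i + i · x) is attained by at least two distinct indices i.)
Roots: {-4, 2}

Each tropical root is a break point of the lower envelope of the lines y = a_i + i · x (there are 3 lines, with slopes 0, 1, ..., 2). Only the lines that attain the minimum somewhere contribute to roots; other lines are dominated. Here the surviving (envelope) indices are i = 2, i = 1, i = 0.
Intersections between consecutive envelope lines give the roots: for adjacent envelope indices i < j the intersection is x = (a_i − a_j) / (j − i). Reading off the sorted break points: {-4, 2}.
Verification: at each break x_0, at least two indices attain the minimum of min_i(a_i + i · x_0).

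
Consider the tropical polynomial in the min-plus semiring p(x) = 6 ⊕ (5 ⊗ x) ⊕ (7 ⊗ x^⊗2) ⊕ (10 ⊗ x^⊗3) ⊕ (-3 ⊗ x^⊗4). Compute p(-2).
p(-2) = -11

A tropical monomial a ⊗ x^⊗i evaluates to a + i · x. Evaluating each term at x = -2:
  Term 0 contributes 6 + 0 · -2 = 6
  Term 1 contributes 5 + 1 · -2 = 3
  Term 2 contributes 7 + 2 · -2 = 3
  Term 3 contributes 10 + 3 · -2 = 4
  Term 4 contributes -3 + 4 · -2 = -11
p(-2) = ⊕ of these = min[6, 3, 3, 4, -11] = -11.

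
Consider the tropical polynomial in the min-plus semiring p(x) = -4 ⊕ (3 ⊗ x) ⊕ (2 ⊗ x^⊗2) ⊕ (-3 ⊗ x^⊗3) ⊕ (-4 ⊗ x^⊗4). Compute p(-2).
p(-2) = -12

A tropical monomial a ⊗ x^⊗i evaluates to a + i · x. Evaluating each term at x = -2:
  Term 0 contributes -4 + 0 · -2 = -4
  Term 1 contributes 3 + 1 · -2 = 1
  Term 2 contributes 2 + 2 · -2 = -2
  Term 3 contributes -3 + 3 · -2 = -9
  Term 4 contributes -4 + 4 · -2 = -12
p(-2) = ⊕ of these = min[-4, 1, -2, -9, -12] = -12.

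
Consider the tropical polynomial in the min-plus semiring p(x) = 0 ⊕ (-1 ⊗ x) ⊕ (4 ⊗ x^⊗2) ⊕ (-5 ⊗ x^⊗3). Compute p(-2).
p(-2) = -11

A tropical monomial a ⊗ x^⊗i evaluates to a + i · x. Evaluating each term at x = -2:
  Term 0 contributes 0 + 0 · -2 = 0
  Term 1 contributes -1 + 1 · -2 = -3
  Term 2 contributes 4 + 2 · -2 = 0
  Term 3 contributes -5 + 3 · -2 = -11
p(-2) = ⊕ of these = min[0, -3, 0, -11] = -11.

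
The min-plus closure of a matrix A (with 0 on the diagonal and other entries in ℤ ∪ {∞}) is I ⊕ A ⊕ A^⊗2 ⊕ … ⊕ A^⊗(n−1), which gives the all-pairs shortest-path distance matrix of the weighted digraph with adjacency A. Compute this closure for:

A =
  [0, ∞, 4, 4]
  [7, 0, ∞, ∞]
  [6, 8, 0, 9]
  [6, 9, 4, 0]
Closure =
  [0, 12, 4, 4]
  [7, 0, 11, 11]
  [6, 8, 0, 9]
  [6, 9, 4, 0]

This is the Floyd-Warshall all-pairs shortest-path computation. For each intermediate vertex k = 0, 1, …, 3, update dist[i][j] ← min(dist[i][j], dist[i][k] + dist[k][j]). The final matrix gives, for each (i, j), the minimum total weight of any directed path from i to j (possibly empty when i = j).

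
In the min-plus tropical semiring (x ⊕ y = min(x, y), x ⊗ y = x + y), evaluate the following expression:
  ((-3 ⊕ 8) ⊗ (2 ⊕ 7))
((-3 ⊕ 8) ⊗ (2 ⊕ 7)) = -1

Expand innermost to outermost. Recall ⊕ takes the minimum of its arguments and ⊗ takes their sum. Working out the expression ((-3 ⊕ 8) ⊗ (2 ⊕ 7)) gives -1.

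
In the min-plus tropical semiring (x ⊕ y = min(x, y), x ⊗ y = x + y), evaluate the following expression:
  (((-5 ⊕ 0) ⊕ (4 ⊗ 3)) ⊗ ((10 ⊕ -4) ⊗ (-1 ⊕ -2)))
(((-5 ⊕ 0) ⊕ (4 ⊗ 3)) ⊗ ((10 ⊕ -4) ⊗ (-1 ⊕ -2))) = -11

Expand innermost to outermost. Recall ⊕ takes the minimum of its arguments and ⊗ takes their sum. Working out the expression (((-5 ⊕ 0) ⊕ (4 ⊗ 3)) ⊗ ((10 ⊕ -4) ⊗ (-1 ⊕ -2))) gives -11.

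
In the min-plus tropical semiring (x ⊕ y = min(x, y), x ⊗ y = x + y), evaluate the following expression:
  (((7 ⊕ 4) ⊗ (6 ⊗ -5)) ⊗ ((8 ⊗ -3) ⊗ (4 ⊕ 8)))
(((7 ⊕ 4) ⊗ (6 ⊗ -5)) ⊗ ((8 ⊗ -3) ⊗ (4 ⊕ 8))) = 14

Expand innermost to outermost. Recall ⊕ takes the minimum of its arguments and ⊗ takes their sum. Working out the expression (((7 ⊕ 4) ⊗ (6 ⊗ -5)) ⊗ ((8 ⊗ -3) ⊗ (4 ⊕ 8))) gives 14.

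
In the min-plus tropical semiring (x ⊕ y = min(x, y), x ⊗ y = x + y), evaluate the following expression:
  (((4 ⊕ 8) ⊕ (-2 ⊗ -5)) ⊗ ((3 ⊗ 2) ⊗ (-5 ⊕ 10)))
(((4 ⊕ 8) ⊕ (-2 ⊗ -5)) ⊗ ((3 ⊗ 2) ⊗ (-5 ⊕ 10))) = -7

Expand innermost to outermost. Recall ⊕ takes the minimum of its arguments and ⊗ takes their sum. Working out the expression (((4 ⊕ 8) ⊕ (-2 ⊗ -5)) ⊗ ((3 ⊗ 2) ⊗ (-5 ⊕ 10))) gives -7.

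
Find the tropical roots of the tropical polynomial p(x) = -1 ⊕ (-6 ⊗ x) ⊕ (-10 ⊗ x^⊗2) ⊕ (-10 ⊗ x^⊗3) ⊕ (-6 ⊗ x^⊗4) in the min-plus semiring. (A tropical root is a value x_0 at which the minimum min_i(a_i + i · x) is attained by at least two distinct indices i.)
Roots: {-4, 0, 4, 5}

Each tropical root is a break point of the lower envelope of the lines y = a_i + i · x (there are 5 lines, with slopes 0, 1, ..., 4). Only the lines that attain the minimum somewhere contribute to roots; other lines are dominated. Here the surviving (envelope) indices are i = 4, i = 3, i = 2, i = 1, i = 0.
Intersections between consecutive envelope lines give the roots: for adjacent envelope indices i < j the intersection is x = (a_i − a_j) / (j − i). Reading off the sorted break points: {-4, 0, 4, 5}.
Verification: at each break x_0, at least two indices attain the minimum of min_i(a_i + i · x_0).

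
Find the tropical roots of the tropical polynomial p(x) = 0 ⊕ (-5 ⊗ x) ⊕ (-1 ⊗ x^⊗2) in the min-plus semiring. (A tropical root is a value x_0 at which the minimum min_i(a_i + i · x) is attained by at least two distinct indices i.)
Roots: {-4, 5}

Each tropical root is a break point of the lower envelope of the lines y = a_i + i · x (there are 3 lines, with slopes 0, 1, ..., 2). Only the lines that attain the minimum somewhere contribute to roots; other lines are dominated. Here the surviving (envelope) indices are i = 2, i = 1, i = 0.
Intersections between consecutive envelope lines give the roots: for adjacent envelope indices i < j the intersection is x = (a_i − a_j) / (j − i). Reading off the sorted break points: {-4, 5}.
Verification: at each break x_0, at least two indices attain the minimum of min_i(a_i + i · x_0).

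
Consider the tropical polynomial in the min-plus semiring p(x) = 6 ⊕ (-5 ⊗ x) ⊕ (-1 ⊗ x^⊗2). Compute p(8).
p(8) = 3

A tropical monomial a ⊗ x^⊗i evaluates to a + i · x. Evaluating each term at x = 8:
  Term 0 contributes 6 + 0 · 8 = 6
  Term 1 contributes -5 + 1 · 8 = 3
  Term 2 contributes -1 + 2 · 8 = 15
p(8) = ⊕ of these = min[6, 3, 15] = 3.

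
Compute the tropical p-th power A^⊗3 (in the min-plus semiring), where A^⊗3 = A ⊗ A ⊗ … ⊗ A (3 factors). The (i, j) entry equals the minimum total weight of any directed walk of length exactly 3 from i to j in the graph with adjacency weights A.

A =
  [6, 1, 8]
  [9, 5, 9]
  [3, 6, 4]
A^⊗3 =
  [13, 11, 14]
  [16, 13, 17]
  [11, 8, 12]

Each entry (A^⊗3)_ij equals the minimum over all length-3 walks i = v_0 → v_1 → … → v_3 = j of Σ_t A[v_t][v_{t+1}]. For example, for (i, j) = (0, 2) we minimise over 9 possible intermediate vertex sequences; the minimum is 14, attained along the walk 0 → 1 → 2 → 2.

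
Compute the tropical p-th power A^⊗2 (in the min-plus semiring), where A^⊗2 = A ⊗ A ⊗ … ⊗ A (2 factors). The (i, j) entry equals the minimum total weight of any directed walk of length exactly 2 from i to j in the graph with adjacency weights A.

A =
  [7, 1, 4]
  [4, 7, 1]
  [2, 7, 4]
A^⊗2 =
  [5, 8, 2]
  [3, 5, 5]
  [6, 3, 6]

Each entry (A^⊗2)_ij equals the minimum over all length-2 walks i = v_0 → v_1 → … → v_2 = j of Σ_t A[v_t][v_{t+1}]. For example, for (i, j) = (0, 2) we minimise over 3 possible intermediate vertex sequences; the minimum is 2, attained along the walk 0 → 1 → 2.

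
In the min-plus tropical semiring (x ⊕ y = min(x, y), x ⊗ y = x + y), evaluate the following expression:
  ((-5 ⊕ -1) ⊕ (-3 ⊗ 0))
((-5 ⊕ -1) ⊕ (-3 ⊗ 0)) = -5

Expand innermost to outermost. Recall ⊕ takes the minimum of its arguments and ⊗ takes their sum. Working out the expression ((-5 ⊕ -1) ⊕ (-3 ⊗ 0)) gives -5.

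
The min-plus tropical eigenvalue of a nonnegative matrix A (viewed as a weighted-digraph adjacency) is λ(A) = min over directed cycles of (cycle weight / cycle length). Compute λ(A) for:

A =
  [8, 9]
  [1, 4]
λ(A) = 4

Enumerate directed cycles and compute their means (weight / length). Sample:
  cycle 0 → 0: weight = 8, length = 1, mean = 8/1 ≈ 8.000
  cycle 1 → 1: weight = 4, length = 1, mean = 4/1 ≈ 4.000
  cycle 0 → 1 → 0: weight = 10, length = 2, mean = 10/2 ≈ 5.000
  cycle 1 → 0 → 1: weight = 10, length = 2, mean = 10/2 ≈ 5.000
Minimum mean = 4.000, attained e.g. along the cycle 1 → 1 with weight 4 and length 1. So λ(A) = 4/1 = 4.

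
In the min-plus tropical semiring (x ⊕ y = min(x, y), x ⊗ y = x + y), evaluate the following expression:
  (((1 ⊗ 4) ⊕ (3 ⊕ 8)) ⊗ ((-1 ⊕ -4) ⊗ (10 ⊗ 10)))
(((1 ⊗ 4) ⊕ (3 ⊕ 8)) ⊗ ((-1 ⊕ -4) ⊗ (10 ⊗ 10))) = 19

Expand innermost to outermost. Recall ⊕ takes the minimum of its arguments and ⊗ takes their sum. Working out the expression (((1 ⊗ 4) ⊕ (3 ⊕ 8)) ⊗ ((-1 ⊕ -4) ⊗ (10 ⊗ 10))) gives 19.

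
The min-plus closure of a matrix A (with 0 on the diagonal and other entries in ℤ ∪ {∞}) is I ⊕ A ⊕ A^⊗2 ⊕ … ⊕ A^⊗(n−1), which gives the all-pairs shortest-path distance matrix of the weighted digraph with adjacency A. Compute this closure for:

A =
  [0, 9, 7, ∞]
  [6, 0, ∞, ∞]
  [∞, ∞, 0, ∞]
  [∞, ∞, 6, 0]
Closure =
  [0, 9, 7, ∞]
  [6, 0, 13, ∞]
  [∞, ∞, 0, ∞]
  [∞, ∞, 6, 0]

This is the Floyd-Warshall all-pairs shortest-path computation. For each intermediate vertex k = 0, 1, …, 3, update dist[i][j] ← min(dist[i][j], dist[i][k] + dist[k][j]). The final matrix gives, for each (i, j), the minimum total weight of any directed path from i to j (possibly empty when i = j).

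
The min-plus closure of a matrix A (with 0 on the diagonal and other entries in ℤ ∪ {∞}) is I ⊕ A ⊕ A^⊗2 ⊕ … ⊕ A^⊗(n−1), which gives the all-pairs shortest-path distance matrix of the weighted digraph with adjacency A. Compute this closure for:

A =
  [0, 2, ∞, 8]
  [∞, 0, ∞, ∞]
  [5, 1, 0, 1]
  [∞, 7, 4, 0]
Closure =
  [0, 2, 12, 8]
  [∞, 0, ∞, ∞]
  [5, 1, 0, 1]
  [9, 5, 4, 0]

This is the Floyd-Warshall all-pairs shortest-path computation. For each intermediate vertex k = 0, 1, …, 3, update dist[i][j] ← min(dist[i][j], dist[i][k] + dist[k][j]). The final matrix gives, for each (i, j), the minimum total weight of any directed path from i to j (possibly empty when i = j).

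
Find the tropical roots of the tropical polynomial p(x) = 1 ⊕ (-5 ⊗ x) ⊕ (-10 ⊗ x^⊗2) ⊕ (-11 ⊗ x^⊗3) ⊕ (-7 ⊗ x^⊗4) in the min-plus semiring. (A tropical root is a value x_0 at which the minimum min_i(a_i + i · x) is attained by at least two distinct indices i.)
Roots: {-4, 1, 5, 6}

Each tropical root is a break point of the lower envelope of the lines y = a_i + i · x (there are 5 lines, with slopes 0, 1, ..., 4). Only the lines that attain the minimum somewhere contribute to roots; other lines are dominated. Here the surviving (envelope) indices are i = 4, i = 3, i = 2, i = 1, i = 0.
Intersections between consecutive envelope lines give the roots: for adjacent envelope indices i < j the intersection is x = (a_i − a_j) / (j − i). Reading off the sorted break points: {-4, 1, 5, 6}.
Verification: at each break x_0, at least two indices attain the minimum of min_i(a_i + i · x_0).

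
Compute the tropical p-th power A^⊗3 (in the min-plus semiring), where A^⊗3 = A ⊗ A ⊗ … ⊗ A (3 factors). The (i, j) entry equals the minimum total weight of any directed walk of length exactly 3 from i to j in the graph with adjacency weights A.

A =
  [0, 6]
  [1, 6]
A^⊗3 =
  [0, 6]
  [1, 7]

Each entry (A^⊗3)_ij equals the minimum over all length-3 walks i = v_0 → v_1 → … → v_3 = j of Σ_t A[v_t][v_{t+1}]. For example, for (i, j) = (0, 1) we minimise over 4 possible intermediate vertex sequences; the minimum is 6, attained along the walk 0 → 0 → 0 → 1.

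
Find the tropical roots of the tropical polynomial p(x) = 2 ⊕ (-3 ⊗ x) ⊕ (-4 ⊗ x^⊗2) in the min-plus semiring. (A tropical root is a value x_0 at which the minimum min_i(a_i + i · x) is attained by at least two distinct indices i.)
Roots: {1, 5}

Each tropical root is a break point of the lower envelope of the lines y = a_i + i · x (there are 3 lines, with slopes 0, 1, ..., 2). Only the lines that attain the minimum somewhere contribute to roots; other lines are dominated. Here the surviving (envelope) indices are i = 2, i = 1, i = 0.
Intersections between consecutive envelope lines give the roots: for adjacent envelope indices i < j the intersection is x = (a_i − a_j) / (j − i). Reading off the sorted break points: {1, 5}.
Verification: at each break x_0, at least two indices attain the minimum of min_i(a_i + i · x_0).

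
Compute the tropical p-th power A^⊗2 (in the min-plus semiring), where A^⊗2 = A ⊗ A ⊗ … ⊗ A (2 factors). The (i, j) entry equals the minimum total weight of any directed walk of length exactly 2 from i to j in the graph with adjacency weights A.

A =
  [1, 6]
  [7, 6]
A^⊗2 =
  [2, 7]
  [8, 12]

Each entry (A^⊗2)_ij equals the minimum over all length-2 walks i = v_0 → v_1 → … → v_2 = j of Σ_t A[v_t][v_{t+1}]. For example, for (i, j) = (0, 1) we minimise over 2 possible intermediate vertex sequences; the minimum is 7, attained along the walk 0 → 0 → 1.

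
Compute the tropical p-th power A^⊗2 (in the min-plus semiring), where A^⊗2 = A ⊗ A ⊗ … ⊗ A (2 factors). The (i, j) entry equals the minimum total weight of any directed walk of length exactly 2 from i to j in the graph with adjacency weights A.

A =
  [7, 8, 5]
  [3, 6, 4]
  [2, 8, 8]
A^⊗2 =
  [7, 13, 12]
  [6, 11, 8]
  [9, 10, 7]

Each entry (A^⊗2)_ij equals the minimum over all length-2 walks i = v_0 → v_1 → … → v_2 = j of Σ_t A[v_t][v_{t+1}]. For example, for (i, j) = (0, 2) we minimise over 3 possible intermediate vertex sequences; the minimum is 12, attained along the walk 0 → 0 → 2.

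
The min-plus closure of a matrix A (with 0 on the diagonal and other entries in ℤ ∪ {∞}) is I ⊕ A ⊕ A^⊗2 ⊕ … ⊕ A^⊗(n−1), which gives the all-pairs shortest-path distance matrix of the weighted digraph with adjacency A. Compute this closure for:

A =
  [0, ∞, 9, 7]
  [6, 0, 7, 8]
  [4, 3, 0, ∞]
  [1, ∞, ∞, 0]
Closure =
  [0, 12, 9, 7]
  [6, 0, 7, 8]
  [4, 3, 0, 11]
  [1, 13, 10, 0]

This is the Floyd-Warshall all-pairs shortest-path computation. For each intermediate vertex k = 0, 1, …, 3, update dist[i][j] ← min(dist[i][j], dist[i][k] + dist[k][j]). The final matrix gives, for each (i, j), the minimum total weight of any directed path from i to j (possibly empty when i = j).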